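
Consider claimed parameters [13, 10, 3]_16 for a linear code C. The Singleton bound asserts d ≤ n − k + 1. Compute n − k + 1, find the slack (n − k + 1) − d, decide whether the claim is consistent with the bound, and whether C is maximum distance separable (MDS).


Singleton RHS = n − k + 1 = 4, slack = 1, bound satisfied, not MDS.

Singleton bound: d ≤ n − k + 1.
Here n = 13, k = 10, so n − k + 1 = 4.
Given d = 3, check d ≤ 4: YES.
Slack = (n − k + 1) − d = 1.
The code is NOT MDS (slack = 1 > 0).
Description: the claimed parameters are [13, 10, 3]_16; such a code would be non-MDS.


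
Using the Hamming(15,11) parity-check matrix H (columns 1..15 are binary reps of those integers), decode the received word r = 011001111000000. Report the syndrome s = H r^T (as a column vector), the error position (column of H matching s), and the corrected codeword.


s = (0, 0, 0, 1)^T, error position = 1, corrected codeword c = 111001111000000

Compute s = H r^T mod 2 one row at a time:
  s_1 = 1 + 1 + 0 + 0 + 0 + 0 + 0 + 0 = 2 ≡ 0 (mod 2).
  s_2 = 0 + 0 + 1 + 1 + 0 + 0 + 0 + 0 = 2 ≡ 0 (mod 2).
  s_3 = 1 + 1 + 1 + 1 + 0 + 0 + 0 + 0 = 4 ≡ 0 (mod 2).
  s_4 = 0 + 1 + 0 + 1 + 1 + 0 + 0 + 0 = 3 ≡ 1 (mod 2).
s = (0, 0, 0, 1)^T — this equals column 1 of H (binary 0001), so error is at position 1.
Correct: flip bit 1 of r = 011001111000000 to get c = 111001111000000.


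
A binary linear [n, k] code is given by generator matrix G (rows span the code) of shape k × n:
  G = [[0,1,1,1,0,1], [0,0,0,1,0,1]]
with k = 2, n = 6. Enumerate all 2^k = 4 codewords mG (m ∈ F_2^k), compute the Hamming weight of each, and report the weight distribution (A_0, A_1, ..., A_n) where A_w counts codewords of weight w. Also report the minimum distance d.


Weight distribution: A_0 = 1, A_2 = 2, A_4 = 1. Minimum distance d = 2.

Enumerate all 2^2 = 4 messages m ∈ F_2^2.
For each, compute codeword c = mG in F_2^6, then tally its weight.
  m = 00 → c = 000000, weight = 0.
  m = 10 → c = 011101, weight = 4.
  m = 01 → c = 000101, weight = 2.
  m = 11 → c = 011000, weight = 2.
Tally weights:
  weight 0: 1 codewords.
  weight 2: 2 codewords.
  weight 4: 1 codewords.
Minimum distance d = smallest w > 0 with A_w > 0 = 2.
Sanity: Σ A_w = 4 = 2^2 = 4 ✓.


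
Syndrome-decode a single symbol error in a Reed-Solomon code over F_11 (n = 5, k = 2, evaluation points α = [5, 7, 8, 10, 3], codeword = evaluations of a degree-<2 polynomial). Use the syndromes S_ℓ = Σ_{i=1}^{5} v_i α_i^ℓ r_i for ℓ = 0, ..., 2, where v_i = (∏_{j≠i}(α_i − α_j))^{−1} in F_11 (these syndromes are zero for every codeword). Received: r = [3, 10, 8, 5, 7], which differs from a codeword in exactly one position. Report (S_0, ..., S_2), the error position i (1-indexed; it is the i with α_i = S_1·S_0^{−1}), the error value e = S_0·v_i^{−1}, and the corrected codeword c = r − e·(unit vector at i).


S = (1, 10, 1), error at position 4, error magnitude e = 1, c = [3, 10, 8, 4, 7].

Step 1: column multipliers v_i = (∏_{j≠i}(α_i − α_j))^{−1} mod 11.
  i = 1 (α = 5): (5−7)(5−8)(5−10)(5−3) = (−2)·(−3)·(−5)·2 = −60 ≡ 6, so v_1 = 6^{−1} = 2 (mod 11).
  i = 2 (α = 7): (7−5)(7−8)(7−10)(7−3) = 2·(−1)·(−3)·4 = 24 ≡ 2, so v_2 = 2^{−1} = 6 (mod 11).
  i = 3 (α = 8): (8−5)(8−7)(8−10)(8−3) = 3·1·(−2)·5 = −30 ≡ 3, so v_3 = 3^{−1} = 4 (mod 11).
  i = 4 (α = 10): (10−5)(10−7)(10−8)(10−3) = 5·3·2·7 = 210 ≡ 1, so v_4 = 1^{−1} = 1 (mod 11).
  i = 5 (α = 3): (3−5)(3−7)(3−8)(3−10) = (−2)·(−4)·(−5)·(−7) = 280 ≡ 5, so v_5 = 5^{−1} = 9 (mod 11).
  v = [2, 6, 4, 1, 9].
Step 2: syndromes of r = [3, 10, 8, 5, 7] (all sums mod 11).
  S_0 = Σ v_i r_i = 2·3 + 6·10 + 4·8 + 1·5 + 9·7 = 166 ≡ 1.
  S_1 = Σ v_i α_i r_i = 2·5·3 + 6·7·10 + 4·8·8 + 1·10·5 + 9·3·7 = 945 ≡ 10.
  α_i^2 mod 11 = [3, 5, 9, 1, 9].
  S_2 = Σ v_i α_i^2 r_i = 2·3·3 + 6·5·10 + 4·9·8 + 1·1·5 + 9·9·7 = 1178 ≡ 1.
  S = (1, 10, 1) ≠ 0, so r is not a codeword (an error is present).
Step 3: locate the error. For a single error e at position i, S_ℓ = v_i·e·α_i^ℓ, so α_err = S_1/S_0.
  S_0^{−1} = 1^{−1} = 1 (mod 11), so α_err = 10·1 = 10 ≡ 10 = α_4. Error position i = 4.
  Consistency check: S_2/S_1 = 1·10 = 10 ≡ 10 = α_err ✓ (single-error assumption holds).
Step 4: error magnitude e = S_0/v_4 = S_0·∏_{j≠4}(α_4 − α_j) = 1·1 = 1 ≡ 1 (mod 11).
Step 5: correct position 4: c_4 = r_4 − e = 5 − 1 ≡ 4 (mod 11). Hence c = [3, 10, 8, 4, 7].
  Check: interpolating c through the α_i gives m(x) = 2 + 9·x (degree < 2) with m(α_i) = c_i for every i, so c is indeed a codeword.


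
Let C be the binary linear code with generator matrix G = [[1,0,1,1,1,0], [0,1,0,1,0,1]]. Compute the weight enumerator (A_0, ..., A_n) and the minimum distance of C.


Weight distribution: A_0 = 1, A_3 = 1, A_4 = 1, A_5 = 1. Minimum distance d = 3.

Enumerate all 2^2 = 4 messages m ∈ F_2^2.
For each, compute codeword c = mG in F_2^6, then tally its weight.
  m = 00 → c = 000000, weight = 0.
  m = 10 → c = 101110, weight = 4.
  m = 01 → c = 010101, weight = 3.
  m = 11 → c = 111011, weight = 5.
Tally weights:
  weight 0: 1 codewords.
  weight 3: 1 codewords.
  weight 4: 1 codewords.
  weight 5: 1 codewords.
Minimum distance d = smallest w > 0 with A_w > 0 = 3.
Sanity: Σ A_w = 4 = 2^2 = 4 ✓.


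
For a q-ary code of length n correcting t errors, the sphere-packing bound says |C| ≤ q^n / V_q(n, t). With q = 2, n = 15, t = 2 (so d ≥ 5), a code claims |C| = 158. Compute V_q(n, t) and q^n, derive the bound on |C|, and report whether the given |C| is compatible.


V_q(n, t) = 121, q^n = 32768, Hamming bound = 270, |C| = 158 ≤ bound (satisfied).

Step 1: Compute V_q(n, t) = Σ_{j=0}^2 C(n, j) (q−1)^j.
  j = 0: C(15,0)·(1)^0 = 1·1 = 1.
  j = 1: C(15,1)·(1)^1 = 15·1 = 15.
  j = 2: C(15,2)·(1)^2 = 105·1 = 105.
  V_q(n, t) = 1 + 15 + 105 = 121.
Step 2: q^n = 2^15 = 32768.
Step 3: Hamming bound ⌊q^n / V_q(n,t)⌋ = ⌊32768/121⌋ = 270.
Step 4: Compare |C| = 158 to 270: satisfied.
The claimed |C| lies below the Hamming bound.


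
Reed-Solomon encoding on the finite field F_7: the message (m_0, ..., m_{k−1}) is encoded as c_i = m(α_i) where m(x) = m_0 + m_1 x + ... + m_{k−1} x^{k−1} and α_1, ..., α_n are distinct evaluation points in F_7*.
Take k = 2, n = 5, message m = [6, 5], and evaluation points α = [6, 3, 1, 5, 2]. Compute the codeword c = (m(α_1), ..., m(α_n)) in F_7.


c = [1, 0, 4, 3, 2]

Message polynomial: m(x) = 6 + 5·x (mod 7).
For each evaluation point α_i, compute m(α_i) mod 7:
  α_1 = 6: Horner steps 5 → 1, so m(6) = 1.
  α_2 = 3: Horner steps 5 → 0, so m(3) = 0.
  α_3 = 1: Horner steps 5 → 4, so m(1) = 4.
  α_4 = 5: Horner steps 5 → 3, so m(5) = 3.
  α_5 = 2: Horner steps 5 → 2, so m(2) = 2.
Codeword c = [1, 0, 4, 3, 2] ∈ F_7^5.


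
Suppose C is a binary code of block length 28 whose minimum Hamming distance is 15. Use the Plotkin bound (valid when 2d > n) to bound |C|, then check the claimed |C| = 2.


Plotkin bound M ≤ 14; given |C| = 2 ≤ bound (satisfied).

Check applicability: 2d = 30, n = 28.
2d − n = 2 > 0, so Plotkin applies.
Compute d/(2d−n) = 15/2 ≈ 7.5000.
⌊d/(2d−n)⌋ = 7.
Plotkin bound: M ≤ 2·7 = 14.
Given |C| = 2, check: satisfied.
This |C| is below the Plotkin bound.


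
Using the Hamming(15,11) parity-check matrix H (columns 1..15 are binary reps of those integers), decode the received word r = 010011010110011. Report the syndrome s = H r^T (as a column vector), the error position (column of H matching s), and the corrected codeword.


s = (1, 0, 0, 1)^T, error position = 9, corrected codeword c = 010011011110011

Compute s = H r^T mod 2 one row at a time:
  s_1 = 1 + 0 + 1 + 1 + 0 + 0 + 1 + 1 = 5 ≡ 1 (mod 2).
  s_2 = 0 + 1 + 1 + 0 + 0 + 0 + 1 + 1 = 4 ≡ 0 (mod 2).
  s_3 = 1 + 0 + 1 + 0 + 1 + 1 + 1 + 1 = 6 ≡ 0 (mod 2).
  s_4 = 0 + 0 + 1 + 0 + 0 + 1 + 0 + 1 = 3 ≡ 1 (mod 2).
s = (1, 0, 0, 1)^T — this equals column 9 of H (binary 1001), so error is at position 9.
Correct: flip bit 9 of r = 010011010110011 to get c = 010011011110011.


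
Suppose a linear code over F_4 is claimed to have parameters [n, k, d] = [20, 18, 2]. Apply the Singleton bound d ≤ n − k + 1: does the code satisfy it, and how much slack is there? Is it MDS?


Singleton RHS = n − k + 1 = 3, slack = 1, bound satisfied, not MDS.

Singleton bound: d ≤ n − k + 1.
Here n = 20, k = 18, so n − k + 1 = 3.
Given d = 2, check d ≤ 3: YES.
Slack = (n − k + 1) − d = 1.
The code is NOT MDS (slack = 1 > 0).
Description: the claimed parameters are [20, 18, 2]_4; such a code would be non-MDS.


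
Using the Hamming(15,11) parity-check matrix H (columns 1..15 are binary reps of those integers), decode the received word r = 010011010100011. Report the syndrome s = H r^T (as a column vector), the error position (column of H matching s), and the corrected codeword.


s = (0, 0, 1, 0)^T, error position = 2, corrected codeword c = 000011010100011

Compute s = H r^T mod 2 one row at a time:
  s_1 = 1 + 0 + 1 + 0 + 0 + 0 + 1 + 1 = 4 ≡ 0 (mod 2).
  s_2 = 0 + 1 + 1 + 0 + 0 + 0 + 1 + 1 = 4 ≡ 0 (mod 2).
  s_3 = 1 + 0 + 1 + 0 + 1 + 0 + 1 + 1 = 5 ≡ 1 (mod 2).
  s_4 = 0 + 0 + 1 + 0 + 0 + 0 + 0 + 1 = 2 ≡ 0 (mod 2).
s = (0, 0, 1, 0)^T — this equals column 2 of H (binary 0010), so error is at position 2.
Correct: flip bit 2 of r = 010011010100011 to get c = 000011010100011.


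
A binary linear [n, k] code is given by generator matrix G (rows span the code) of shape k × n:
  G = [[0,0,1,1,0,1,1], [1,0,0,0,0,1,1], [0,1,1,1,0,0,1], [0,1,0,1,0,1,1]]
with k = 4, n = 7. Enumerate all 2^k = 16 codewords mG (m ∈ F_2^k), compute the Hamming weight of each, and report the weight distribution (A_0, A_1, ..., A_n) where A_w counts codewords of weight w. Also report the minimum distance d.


Weight distribution: A_0 = 1, A_2 = 4, A_3 = 6, A_4 = 3, A_5 = 2. Minimum distance d = 2.

Enumerate all 2^4 = 16 messages m ∈ F_2^4.
For each, compute codeword c = mG in F_2^7, then tally its weight.
  m = 0000 → c = 0000000, weight = 0.
  m = 1000 → c = 0011011, weight = 4.
  m = 0100 → c = 1000011, weight = 3.
  m = 1100 → c = 1011000, weight = 3.
  m = 0010 → c = 0111001, weight = 4.
  m = 1010 → c = 0100010, weight = 2.
  m = 0110 → c = 1111010, weight = 5.
  m = 1110 → c = 1100001, weight = 3.
  m = 0001 → c = 0101011, weight = 4.
  m = 1001 → c = 0110000, weight = 2.
  m = 0101 → c = 1101000, weight = 3.
  m = 1101 → c = 1110011, weight = 5.
  m = 0011 → c = 0010010, weight = 2.
  m = 1011 → c = 0001001, weight = 2.
  m = 0111 → c = 1010001, weight = 3.
  m = 1111 → c = 1001010, weight = 3.
Tally weights:
  weight 0: 1 codewords.
  weight 2: 4 codewords.
  weight 3: 6 codewords.
  weight 4: 3 codewords.
  weight 5: 2 codewords.
Minimum distance d = smallest w > 0 with A_w > 0 = 2.
Sanity: Σ A_w = 16 = 2^4 = 16 ✓.


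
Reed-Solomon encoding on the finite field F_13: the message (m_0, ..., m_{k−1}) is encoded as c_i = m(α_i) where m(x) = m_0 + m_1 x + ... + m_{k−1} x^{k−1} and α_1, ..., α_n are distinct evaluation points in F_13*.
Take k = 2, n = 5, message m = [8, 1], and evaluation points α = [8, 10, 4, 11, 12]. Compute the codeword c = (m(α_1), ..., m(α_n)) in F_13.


c = [3, 5, 12, 6, 7]

Message polynomial: m(x) = 8 + 1·x (mod 13).
For each evaluation point α_i, compute m(α_i) mod 13:
  α_1 = 8: Horner steps 1 → 3, so m(8) = 3.
  α_2 = 10: Horner steps 1 → 5, so m(10) = 5.
  α_3 = 4: Horner steps 1 → 12, so m(4) = 12.
  α_4 = 11: Horner steps 1 → 6, so m(11) = 6.
  α_5 = 12: Horner steps 1 → 7, so m(12) = 7.
Codeword c = [3, 5, 12, 6, 7] ∈ F_13^5.


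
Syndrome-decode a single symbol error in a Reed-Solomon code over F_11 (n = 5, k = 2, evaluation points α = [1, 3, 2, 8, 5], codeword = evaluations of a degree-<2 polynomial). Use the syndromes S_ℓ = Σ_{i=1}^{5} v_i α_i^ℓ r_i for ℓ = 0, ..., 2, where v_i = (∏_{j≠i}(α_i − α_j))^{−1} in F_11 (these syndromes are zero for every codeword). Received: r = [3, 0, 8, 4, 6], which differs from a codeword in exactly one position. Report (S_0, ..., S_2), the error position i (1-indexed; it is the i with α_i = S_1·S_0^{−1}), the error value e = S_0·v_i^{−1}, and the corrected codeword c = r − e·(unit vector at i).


S = (9, 9, 9), error at position 1, error magnitude e = 9, c = [5, 0, 8, 4, 6].

Step 1: column multipliers v_i = (∏_{j≠i}(α_i − α_j))^{−1} mod 11.
  i = 1 (α = 1): (1−3)(1−2)(1−8)(1−5) = (−2)·(−1)·(−7)·(−4) = 56 ≡ 1, so v_1 = 1^{−1} = 1 (mod 11).
  i = 2 (α = 3): (3−1)(3−2)(3−8)(3−5) = 2·1·(−5)·(−2) = 20 ≡ 9, so v_2 = 9^{−1} = 5 (mod 11).
  i = 3 (α = 2): (2−1)(2−3)(2−8)(2−5) = 1·(−1)·(−6)·(−3) = −18 ≡ 4, so v_3 = 4^{−1} = 3 (mod 11).
  i = 4 (α = 8): (8−1)(8−3)(8−2)(8−5) = 7·5·6·3 = 630 ≡ 3, so v_4 = 3^{−1} = 4 (mod 11).
  i = 5 (α = 5): (5−1)(5−3)(5−2)(5−8) = 4·2·3·(−3) = −72 ≡ 5, so v_5 = 5^{−1} = 9 (mod 11).
  v = [1, 5, 3, 4, 9].
Step 2: syndromes of r = [3, 0, 8, 4, 6] (all sums mod 11).
  S_0 = Σ v_i r_i = 1·3 + 5·0 + 3·8 + 4·4 + 9·6 = 97 ≡ 9.
  S_1 = Σ v_i α_i r_i = 1·1·3 + 5·3·0 + 3·2·8 + 4·8·4 + 9·5·6 = 449 ≡ 9.
  α_i^2 mod 11 = [1, 9, 4, 9, 3].
  S_2 = Σ v_i α_i^2 r_i = 1·1·3 + 5·9·0 + 3·4·8 + 4·9·4 + 9·3·6 = 405 ≡ 9.
  S = (9, 9, 9) ≠ 0, so r is not a codeword (an error is present).
Step 3: locate the error. For a single error e at position i, S_ℓ = v_i·e·α_i^ℓ, so α_err = S_1/S_0.
  S_0^{−1} = 9^{−1} = 5 (mod 11), so α_err = 9·5 = 45 ≡ 1 = α_1. Error position i = 1.
  Consistency check: S_2/S_1 = 9·5 = 45 ≡ 1 = α_err ✓ (single-error assumption holds).
Step 4: error magnitude e = S_0/v_1 = S_0·∏_{j≠1}(α_1 − α_j) = 9·1 = 9 ≡ 9 (mod 11).
Step 5: correct position 1: c_1 = r_1 − e = 3 − 9 ≡ 5 (mod 11). Hence c = [5, 0, 8, 4, 6].
  Check: interpolating c through the α_i gives m(x) = 2 + 3·x (degree < 2) with m(α_i) = c_i for every i, so c is indeed a codeword.


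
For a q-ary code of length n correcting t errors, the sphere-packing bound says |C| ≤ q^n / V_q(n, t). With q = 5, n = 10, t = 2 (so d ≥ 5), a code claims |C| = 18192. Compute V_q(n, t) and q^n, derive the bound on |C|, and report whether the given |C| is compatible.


V_q(n, t) = 761, q^n = 9765625, Hamming bound = 12832, |C| = 18192 > bound (violated).

Step 1: Compute V_q(n, t) = Σ_{j=0}^2 C(n, j) (q−1)^j.
  j = 0: C(10,0)·(4)^0 = 1·1 = 1.
  j = 1: C(10,1)·(4)^1 = 10·4 = 40.
  j = 2: C(10,2)·(4)^2 = 45·16 = 720.
  V_q(n, t) = 1 + 40 + 720 = 761.
Step 2: q^n = 5^10 = 9765625.
Step 3: Hamming bound ⌊q^n / V_q(n,t)⌋ = ⌊9765625/761⌋ = 12832.
Step 4: Compare |C| = 18192 to 12832: violated.
The claimed |C| lies above the Hamming bound, so no 5-ary code of length 10 with d ≥ 5 can have 18192 codewords.


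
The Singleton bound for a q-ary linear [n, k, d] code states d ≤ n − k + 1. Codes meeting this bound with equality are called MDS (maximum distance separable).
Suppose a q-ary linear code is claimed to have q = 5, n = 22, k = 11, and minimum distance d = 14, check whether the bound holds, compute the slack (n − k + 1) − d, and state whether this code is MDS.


Singleton RHS = n − k + 1 = 12, slack = -2, bound violated (no such code; not MDS).

Singleton bound: d ≤ n − k + 1.
Here n = 22, k = 11, so n − k + 1 = 12.
Given d = 14, check d ≤ 12: NO.
Slack = (n − k + 1) − d = -2.
The slack is negative: d = 14 exceeds n − k + 1 = 12 by 2, so the Singleton bound is violated and no linear [22, 11, 14]_5 code can exist. In particular it is not MDS (MDS requires d = n − k + 1 exactly).
Description: the claimed parameters are [22, 11, 14]_5; such a code would be impossible (violates the Singleton bound).


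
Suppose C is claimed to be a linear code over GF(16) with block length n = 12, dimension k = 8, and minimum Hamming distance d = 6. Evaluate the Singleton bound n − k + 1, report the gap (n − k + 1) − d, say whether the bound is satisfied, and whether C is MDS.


Singleton RHS = n − k + 1 = 5, slack = -1, bound violated (no such code; not MDS).

Singleton bound: d ≤ n − k + 1.
Here n = 12, k = 8, so n − k + 1 = 5.
Given d = 6, check d ≤ 5: NO.
Slack = (n − k + 1) − d = -1.
The slack is negative: d = 6 exceeds n − k + 1 = 5 by 1, so the Singleton bound is violated and no linear [12, 8, 6]_16 code can exist. In particular it is not MDS (MDS requires d = n − k + 1 exactly).
Description: the claimed parameters are [12, 8, 6]_16; such a code would be impossible (violates the Singleton bound).


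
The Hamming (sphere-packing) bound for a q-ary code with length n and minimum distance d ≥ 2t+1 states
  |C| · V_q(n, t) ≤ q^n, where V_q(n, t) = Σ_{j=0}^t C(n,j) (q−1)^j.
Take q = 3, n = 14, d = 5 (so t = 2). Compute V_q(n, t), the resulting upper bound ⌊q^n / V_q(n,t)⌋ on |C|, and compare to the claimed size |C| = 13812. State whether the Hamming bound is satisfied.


V_q(n, t) = 393, q^n = 4782969, Hamming bound = 12170, |C| = 13812 > bound (violated).

Step 1: Compute V_q(n, t) = Σ_{j=0}^2 C(n, j) (q−1)^j.
  j = 0: C(14,0)·(2)^0 = 1·1 = 1.
  j = 1: C(14,1)·(2)^1 = 14·2 = 28.
  j = 2: C(14,2)·(2)^2 = 91·4 = 364.
  V_q(n, t) = 1 + 28 + 364 = 393.
Step 2: q^n = 3^14 = 4782969.
Step 3: Hamming bound ⌊q^n / V_q(n,t)⌋ = ⌊4782969/393⌋ = 12170.
Step 4: Compare |C| = 13812 to 12170: violated.
The claimed |C| lies above the Hamming bound, so no 3-ary code of length 14 with d ≥ 5 can have 13812 codewords.


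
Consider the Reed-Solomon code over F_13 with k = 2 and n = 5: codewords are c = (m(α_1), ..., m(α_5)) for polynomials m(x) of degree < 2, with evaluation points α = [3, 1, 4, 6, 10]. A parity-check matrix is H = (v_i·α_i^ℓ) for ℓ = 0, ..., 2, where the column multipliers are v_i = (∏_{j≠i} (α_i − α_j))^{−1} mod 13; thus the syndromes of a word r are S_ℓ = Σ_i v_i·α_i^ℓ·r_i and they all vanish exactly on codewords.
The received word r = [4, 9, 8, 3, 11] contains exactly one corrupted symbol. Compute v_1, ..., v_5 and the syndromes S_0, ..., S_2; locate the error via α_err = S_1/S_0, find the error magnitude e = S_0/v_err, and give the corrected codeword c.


S = (11, 6, 8), error at position 5, error magnitude e = 5, c = [4, 9, 8, 3, 6].

Step 1: column multipliers v_i = (∏_{j≠i}(α_i − α_j))^{−1} mod 13.
  i = 1 (α = 3): (3−1)(3−4)(3−6)(3−10) = 2·(−1)·(−3)·(−7) = −42 ≡ 10, so v_1 = 10^{−1} = 4 (mod 13).
  i = 2 (α = 1): (1−3)(1−4)(1−6)(1−10) = (−2)·(−3)·(−5)·(−9) = 270 ≡ 10, so v_2 = 10^{−1} = 4 (mod 13).
  i = 3 (α = 4): (4−3)(4−1)(4−6)(4−10) = 1·3·(−2)·(−6) = 36 ≡ 10, so v_3 = 10^{−1} = 4 (mod 13).
  i = 4 (α = 6): (6−3)(6−1)(6−4)(6−10) = 3·5·2·(−4) = −120 ≡ 10, so v_4 = 10^{−1} = 4 (mod 13).
  i = 5 (α = 10): (10−3)(10−1)(10−4)(10−6) = 7·9·6·4 = 1512 ≡ 4, so v_5 = 4^{−1} = 10 (mod 13).
  v = [4, 4, 4, 4, 10].
Step 2: syndromes of r = [4, 9, 8, 3, 11] (all sums mod 13).
  S_0 = Σ v_i r_i = 4·4 + 4·9 + 4·8 + 4·3 + 10·11 = 206 ≡ 11.
  S_1 = Σ v_i α_i r_i = 4·3·4 + 4·1·9 + 4·4·8 + 4·6·3 + 10·10·11 = 1384 ≡ 6.
  α_i^2 mod 13 = [9, 1, 3, 10, 9].
  S_2 = Σ v_i α_i^2 r_i = 4·9·4 + 4·1·9 + 4·3·8 + 4·10·3 + 10·9·11 = 1386 ≡ 8.
  S = (11, 6, 8) ≠ 0, so r is not a codeword (an error is present).
Step 3: locate the error. For a single error e at position i, S_ℓ = v_i·e·α_i^ℓ, so α_err = S_1/S_0.
  S_0^{−1} = 11^{−1} = 6 (mod 13), so α_err = 6·6 = 36 ≡ 10 = α_5. Error position i = 5.
  Consistency check: S_2/S_1 = 8·11 = 88 ≡ 10 = α_err ✓ (single-error assumption holds).
Step 4: error magnitude e = S_0/v_5 = S_0·∏_{j≠5}(α_5 − α_j) = 11·4 = 44 ≡ 5 (mod 13).
Step 5: correct position 5: c_5 = r_5 − e = 11 − 5 ≡ 6 (mod 13). Hence c = [4, 9, 8, 3, 6].
  Check: interpolating c through the α_i gives m(x) = 5 + 4·x (degree < 2) with m(α_i) = c_i for every i, so c is indeed a codeword.


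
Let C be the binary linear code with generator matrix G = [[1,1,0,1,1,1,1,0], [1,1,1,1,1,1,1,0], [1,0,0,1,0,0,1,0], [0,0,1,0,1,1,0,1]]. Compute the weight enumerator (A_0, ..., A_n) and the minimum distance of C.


Weight distribution: A_0 = 1, A_1 = 1, A_2 = 1, A_3 = 4, A_4 = 3, A_5 = 1, A_6 = 3, A_7 = 2. Minimum distance d = 1.

Enumerate all 2^4 = 16 messages m ∈ F_2^4.
For each, compute codeword c = mG in F_2^8, then tally its weight.
  m = 0000 → c = 00000000, weight = 0.
  m = 1000 → c = 11011110, weight = 6.
  m = 0100 → c = 11111110, weight = 7.
  m = 1100 → c = 00100000, weight = 1.
  m = 0010 → c = 10010010, weight = 3.
  m = 1010 → c = 01001100, weight = 3.
  m = 0110 → c = 01101100, weight = 4.
  m = 1110 → c = 10110010, weight = 4.
  m = 0001 → c = 00101101, weight = 4.
  m = 1001 → c = 11110011, weight = 6.
  m = 0101 → c = 11010011, weight = 5.
  m = 1101 → c = 00001101, weight = 3.
  m = 0011 → c = 10111111, weight = 7.
  m = 1011 → c = 01100001, weight = 3.
  m = 0111 → c = 01000001, weight = 2.
  m = 1111 → c = 10011111, weight = 6.
Tally weights:
  weight 0: 1 codewords.
  weight 1: 1 codewords.
  weight 2: 1 codewords.
  weight 3: 4 codewords.
  weight 4: 3 codewords.
  weight 5: 1 codewords.
  weight 6: 3 codewords.
  weight 7: 2 codewords.
Minimum distance d = smallest w > 0 with A_w > 0 = 1.
Sanity: Σ A_w = 16 = 2^4 = 16 ✓.


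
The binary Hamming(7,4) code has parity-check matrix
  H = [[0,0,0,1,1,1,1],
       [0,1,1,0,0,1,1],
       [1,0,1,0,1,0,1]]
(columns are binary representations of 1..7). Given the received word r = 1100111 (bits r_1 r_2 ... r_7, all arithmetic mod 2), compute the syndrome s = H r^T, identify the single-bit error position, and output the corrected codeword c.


s = (1, 1, 1)^T, error position = 7, corrected codeword c = 1100110

Compute s = H r^T mod 2 one row at a time:
  s_1 = 0 + 1 + 1 + 1 = 3 ≡ 1 (mod 2).
  s_2 = 1 + 0 + 1 + 1 = 3 ≡ 1 (mod 2).
  s_3 = 1 + 0 + 1 + 1 = 3 ≡ 1 (mod 2).
s = (1, 1, 1)^T — this equals column 7 of H (binary 111), so error is at position 7.
Correct: flip bit 7 of r = 1100111 to get c = 1100110.


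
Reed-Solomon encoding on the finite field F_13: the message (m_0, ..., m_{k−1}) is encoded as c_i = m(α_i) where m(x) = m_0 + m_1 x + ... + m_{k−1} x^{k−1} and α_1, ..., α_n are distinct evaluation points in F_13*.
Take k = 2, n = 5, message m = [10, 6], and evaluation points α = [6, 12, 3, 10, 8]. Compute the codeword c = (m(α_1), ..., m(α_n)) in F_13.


c = [7, 4, 2, 5, 6]

Message polynomial: m(x) = 10 + 6·x (mod 13).
For each evaluation point α_i, compute m(α_i) mod 13:
  α_1 = 6: Horner steps 6 → 7, so m(6) = 7.
  α_2 = 12: Horner steps 6 → 4, so m(12) = 4.
  α_3 = 3: Horner steps 6 → 2, so m(3) = 2.
  α_4 = 10: Horner steps 6 → 5, so m(10) = 5.
  α_5 = 8: Horner steps 6 → 6, so m(8) = 6.
Codeword c = [7, 4, 2, 5, 6] ∈ F_13^5.


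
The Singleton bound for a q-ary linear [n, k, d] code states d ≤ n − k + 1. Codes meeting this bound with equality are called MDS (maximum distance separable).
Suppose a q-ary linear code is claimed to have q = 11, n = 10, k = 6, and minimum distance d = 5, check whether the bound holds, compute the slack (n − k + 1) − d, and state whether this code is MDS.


Singleton RHS = n − k + 1 = 5, slack = 0, bound satisfied, MDS.

Singleton bound: d ≤ n − k + 1.
Here n = 10, k = 6, so n − k + 1 = 5.
Given d = 5, check d ≤ 5: YES.
Slack = (n − k + 1) − d = 0.
The code is MDS (slack = 0).
Description: the claimed parameters are [10, 6, 5]_11; such a code would be MDS (meets Singleton bound).


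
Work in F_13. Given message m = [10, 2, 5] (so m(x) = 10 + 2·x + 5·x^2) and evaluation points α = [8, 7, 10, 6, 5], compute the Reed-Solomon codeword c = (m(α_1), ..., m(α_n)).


c = [8, 9, 10, 7, 2]

Message polynomial: m(x) = 10 + 2·x + 5·x^2 (mod 13).
For each evaluation point α_i, compute m(α_i) mod 13:
  α_1 = 8: Horner steps 5 → 3 → 8, so m(8) = 8.
  α_2 = 7: Horner steps 5 → 11 → 9, so m(7) = 9.
  α_3 = 10: Horner steps 5 → 0 → 10, so m(10) = 10.
  α_4 = 6: Horner steps 5 → 6 → 7, so m(6) = 7.
  α_5 = 5: Horner steps 5 → 1 → 2, so m(5) = 2.
Codeword c = [8, 9, 10, 7, 2] ∈ F_13^5.


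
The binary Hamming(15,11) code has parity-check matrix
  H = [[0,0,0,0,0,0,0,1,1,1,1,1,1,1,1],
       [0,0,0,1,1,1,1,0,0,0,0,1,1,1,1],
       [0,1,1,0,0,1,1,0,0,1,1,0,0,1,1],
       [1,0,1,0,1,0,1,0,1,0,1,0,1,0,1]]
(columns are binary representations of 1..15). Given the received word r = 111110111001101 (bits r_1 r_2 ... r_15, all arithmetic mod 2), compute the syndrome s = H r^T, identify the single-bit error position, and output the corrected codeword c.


s = (1, 0, 0, 1)^T, error position = 9, corrected codeword c = 111110110001101

Compute s = H r^T mod 2 one row at a time:
  s_1 = 1 + 1 + 0 + 0 + 1 + 1 + 0 + 1 = 5 ≡ 1 (mod 2).
  s_2 = 1 + 1 + 0 + 1 + 1 + 1 + 0 + 1 = 6 ≡ 0 (mod 2).
  s_3 = 1 + 1 + 0 + 1 + 0 + 0 + 0 + 1 = 4 ≡ 0 (mod 2).
  s_4 = 1 + 1 + 1 + 1 + 1 + 0 + 1 + 1 = 7 ≡ 1 (mod 2).
s = (1, 0, 0, 1)^T — this equals column 9 of H (binary 1001), so error is at position 9.
Correct: flip bit 9 of r = 111110111001101 to get c = 111110110001101.


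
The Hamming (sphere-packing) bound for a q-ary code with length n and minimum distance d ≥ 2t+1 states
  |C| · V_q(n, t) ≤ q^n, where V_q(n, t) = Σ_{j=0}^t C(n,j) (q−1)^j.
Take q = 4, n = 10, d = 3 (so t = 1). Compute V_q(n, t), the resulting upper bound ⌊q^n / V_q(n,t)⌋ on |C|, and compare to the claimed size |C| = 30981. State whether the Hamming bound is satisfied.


V_q(n, t) = 31, q^n = 1048576, Hamming bound = 33825, |C| = 30981 ≤ bound (satisfied).

Step 1: Compute V_q(n, t) = Σ_{j=0}^1 C(n, j) (q−1)^j.
  j = 0: C(10,0)·(3)^0 = 1·1 = 1.
  j = 1: C(10,1)·(3)^1 = 10·3 = 30.
  V_q(n, t) = 1 + 30 = 31.
Step 2: q^n = 4^10 = 1048576.
Step 3: Hamming bound ⌊q^n / V_q(n,t)⌋ = ⌊1048576/31⌋ = 33825.
Step 4: Compare |C| = 30981 to 33825: satisfied.
The claimed |C| lies below the Hamming bound.


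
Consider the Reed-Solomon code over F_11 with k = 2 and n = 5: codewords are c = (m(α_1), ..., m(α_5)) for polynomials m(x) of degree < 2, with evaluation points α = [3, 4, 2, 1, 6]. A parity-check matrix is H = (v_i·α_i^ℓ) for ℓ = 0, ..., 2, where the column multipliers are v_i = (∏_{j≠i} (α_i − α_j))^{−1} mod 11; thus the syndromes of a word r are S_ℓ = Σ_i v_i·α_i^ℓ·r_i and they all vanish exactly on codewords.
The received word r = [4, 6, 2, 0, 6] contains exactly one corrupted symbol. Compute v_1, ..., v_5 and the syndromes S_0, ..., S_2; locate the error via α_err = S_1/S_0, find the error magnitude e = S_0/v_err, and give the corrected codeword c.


S = (4, 2, 1), error at position 5, error magnitude e = 7, c = [4, 6, 2, 0, 10].

Step 1: column multipliers v_i = (∏_{j≠i}(α_i − α_j))^{−1} mod 11.
  i = 1 (α = 3): (3−4)(3−2)(3−1)(3−6) = (−1)·1·2·(−3) = 6 ≡ 6, so v_1 = 6^{−1} = 2 (mod 11).
  i = 2 (α = 4): (4−3)(4−2)(4−1)(4−6) = 1·2·3·(−2) = −12 ≡ 10, so v_2 = 10^{−1} = 10 (mod 11).
  i = 3 (α = 2): (2−3)(2−4)(2−1)(2−6) = (−1)·(−2)·1·(−4) = −8 ≡ 3, so v_3 = 3^{−1} = 4 (mod 11).
  i = 4 (α = 1): (1−3)(1−4)(1−2)(1−6) = (−2)·(−3)·(−1)·(−5) = 30 ≡ 8, so v_4 = 8^{−1} = 7 (mod 11).
  i = 5 (α = 6): (6−3)(6−4)(6−2)(6−1) = 3·2·4·5 = 120 ≡ 10, so v_5 = 10^{−1} = 10 (mod 11).
  v = [2, 10, 4, 7, 10].
Step 2: syndromes of r = [4, 6, 2, 0, 6] (all sums mod 11).
  S_0 = Σ v_i r_i = 2·4 + 10·6 + 4·2 + 7·0 + 10·6 = 136 ≡ 4.
  S_1 = Σ v_i α_i r_i = 2·3·4 + 10·4·6 + 4·2·2 + 7·1·0 + 10·6·6 = 640 ≡ 2.
  α_i^2 mod 11 = [9, 5, 4, 1, 3].
  S_2 = Σ v_i α_i^2 r_i = 2·9·4 + 10·5·6 + 4·4·2 + 7·1·0 + 10·3·6 = 584 ≡ 1.
  S = (4, 2, 1) ≠ 0, so r is not a codeword (an error is present).
Step 3: locate the error. For a single error e at position i, S_ℓ = v_i·e·α_i^ℓ, so α_err = S_1/S_0.
  S_0^{−1} = 4^{−1} = 3 (mod 11), so α_err = 2·3 = 6 ≡ 6 = α_5. Error position i = 5.
  Consistency check: S_2/S_1 = 1·6 = 6 ≡ 6 = α_err ✓ (single-error assumption holds).
Step 4: error magnitude e = S_0/v_5 = S_0·∏_{j≠5}(α_5 − α_j) = 4·10 = 40 ≡ 7 (mod 11).
Step 5: correct position 5: c_5 = r_5 − e = 6 − 7 ≡ 10 (mod 11). Hence c = [4, 6, 2, 0, 10].
  Check: interpolating c through the α_i gives m(x) = 9 + 2·x (degree < 2) with m(α_i) = c_i for every i, so c is indeed a codeword.


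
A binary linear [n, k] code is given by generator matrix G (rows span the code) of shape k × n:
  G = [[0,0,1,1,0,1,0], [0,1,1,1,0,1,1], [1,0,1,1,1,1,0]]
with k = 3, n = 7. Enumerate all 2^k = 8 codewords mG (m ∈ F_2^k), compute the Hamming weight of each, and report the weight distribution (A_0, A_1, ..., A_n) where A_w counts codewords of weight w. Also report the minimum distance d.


Weight distribution: A_0 = 1, A_2 = 2, A_3 = 1, A_4 = 1, A_5 = 2, A_7 = 1. Minimum distance d = 2.

Enumerate all 2^3 = 8 messages m ∈ F_2^3.
For each, compute codeword c = mG in F_2^7, then tally its weight.
  m = 000 → c = 0000000, weight = 0.
  m = 100 → c = 0011010, weight = 3.
  m = 010 → c = 0111011, weight = 5.
  m = 110 → c = 0100001, weight = 2.
  m = 001 → c = 1011110, weight = 5.
  m = 101 → c = 1000100, weight = 2.
  m = 011 → c = 1100101, weight = 4.
  m = 111 → c = 1111111, weight = 7.
Tally weights:
  weight 0: 1 codewords.
  weight 2: 2 codewords.
  weight 3: 1 codewords.
  weight 4: 1 codewords.
  weight 5: 2 codewords.
  weight 7: 1 codewords.
Minimum distance d = smallest w > 0 with A_w > 0 = 2.
Sanity: Σ A_w = 8 = 2^3 = 8 ✓.


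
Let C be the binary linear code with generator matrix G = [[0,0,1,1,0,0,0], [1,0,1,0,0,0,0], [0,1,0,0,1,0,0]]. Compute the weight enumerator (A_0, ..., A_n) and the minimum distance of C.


Weight distribution: A_0 = 1, A_2 = 4, A_4 = 3. Minimum distance d = 2.

Enumerate all 2^3 = 8 messages m ∈ F_2^3.
For each, compute codeword c = mG in F_2^7, then tally its weight.
  m = 000 → c = 0000000, weight = 0.
  m = 100 → c = 0011000, weight = 2.
  m = 010 → c = 1010000, weight = 2.
  m = 110 → c = 1001000, weight = 2.
  m = 001 → c = 0100100, weight = 2.
  m = 101 → c = 0111100, weight = 4.
  m = 011 → c = 1110100, weight = 4.
  m = 111 → c = 1101100, weight = 4.
Tally weights:
  weight 0: 1 codewords.
  weight 2: 4 codewords.
  weight 4: 3 codewords.
Minimum distance d = smallest w > 0 with A_w > 0 = 2.
Sanity: Σ A_w = 8 = 2^3 = 8 ✓.


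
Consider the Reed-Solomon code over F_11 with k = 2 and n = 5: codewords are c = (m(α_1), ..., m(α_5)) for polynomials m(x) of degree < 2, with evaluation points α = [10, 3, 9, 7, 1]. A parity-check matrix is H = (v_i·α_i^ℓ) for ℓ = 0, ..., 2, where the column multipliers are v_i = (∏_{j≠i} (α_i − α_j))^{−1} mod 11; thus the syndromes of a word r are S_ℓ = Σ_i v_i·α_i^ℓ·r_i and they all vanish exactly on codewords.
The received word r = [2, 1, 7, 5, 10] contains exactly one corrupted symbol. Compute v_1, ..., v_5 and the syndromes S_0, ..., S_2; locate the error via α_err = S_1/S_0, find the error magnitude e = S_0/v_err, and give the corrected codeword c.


S = (8, 3, 8), error at position 1, error magnitude e = 5, c = [8, 1, 7, 5, 10].

Step 1: column multipliers v_i = (∏_{j≠i}(α_i − α_j))^{−1} mod 11.
  i = 1 (α = 10): (10−3)(10−9)(10−7)(10−1) = 7·1·3·9 = 189 ≡ 2, so v_1 = 2^{−1} = 6 (mod 11).
  i = 2 (α = 3): (3−10)(3−9)(3−7)(3−1) = (−7)·(−6)·(−4)·2 = −336 ≡ 5, so v_2 = 5^{−1} = 9 (mod 11).
  i = 3 (α = 9): (9−10)(9−3)(9−7)(9−1) = (−1)·6·2·8 = −96 ≡ 3, so v_3 = 3^{−1} = 4 (mod 11).
  i = 4 (α = 7): (7−10)(7−3)(7−9)(7−1) = (−3)·4·(−2)·6 = 144 ≡ 1, so v_4 = 1^{−1} = 1 (mod 11).
  i = 5 (α = 1): (1−10)(1−3)(1−9)(1−7) = (−9)·(−2)·(−8)·(−6) = 864 ≡ 6, so v_5 = 6^{−1} = 2 (mod 11).
  v = [6, 9, 4, 1, 2].
Step 2: syndromes of r = [2, 1, 7, 5, 10] (all sums mod 11).
  S_0 = Σ v_i r_i = 6·2 + 9·1 + 4·7 + 1·5 + 2·10 = 74 ≡ 8.
  S_1 = Σ v_i α_i r_i = 6·10·2 + 9·3·1 + 4·9·7 + 1·7·5 + 2·1·10 = 454 ≡ 3.
  α_i^2 mod 11 = [1, 9, 4, 5, 1].
  S_2 = Σ v_i α_i^2 r_i = 6·1·2 + 9·9·1 + 4·4·7 + 1·5·5 + 2·1·10 = 250 ≡ 8.
  S = (8, 3, 8) ≠ 0, so r is not a codeword (an error is present).
Step 3: locate the error. For a single error e at position i, S_ℓ = v_i·e·α_i^ℓ, so α_err = S_1/S_0.
  S_0^{−1} = 8^{−1} = 7 (mod 11), so α_err = 3·7 = 21 ≡ 10 = α_1. Error position i = 1.
  Consistency check: S_2/S_1 = 8·4 = 32 ≡ 10 = α_err ✓ (single-error assumption holds).
Step 4: error magnitude e = S_0/v_1 = S_0·∏_{j≠1}(α_1 − α_j) = 8·2 = 16 ≡ 5 (mod 11).
Step 5: correct position 1: c_1 = r_1 − e = 2 − 5 ≡ 8 (mod 11). Hence c = [8, 1, 7, 5, 10].
  Check: interpolating c through the α_i gives m(x) = 9 + 1·x (degree < 2) with m(α_i) = c_i for every i, so c is indeed a codeword.


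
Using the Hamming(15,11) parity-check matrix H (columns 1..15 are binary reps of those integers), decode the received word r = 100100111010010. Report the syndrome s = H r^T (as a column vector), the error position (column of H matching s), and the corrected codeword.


s = (0, 1, 1, 0)^T, error position = 6, corrected codeword c = 100101111010010

Compute s = H r^T mod 2 one row at a time:
  s_1 = 1 + 1 + 0 + 1 + 0 + 0 + 1 + 0 = 4 ≡ 0 (mod 2).
  s_2 = 1 + 0 + 0 + 1 + 0 + 0 + 1 + 0 = 3 ≡ 1 (mod 2).
  s_3 = 0 + 0 + 0 + 1 + 0 + 1 + 1 + 0 = 3 ≡ 1 (mod 2).
  s_4 = 1 + 0 + 0 + 1 + 1 + 1 + 0 + 0 = 4 ≡ 0 (mod 2).
s = (0, 1, 1, 0)^T — this equals column 6 of H (binary 0110), so error is at position 6.
Correct: flip bit 6 of r = 100100111010010 to get c = 100101111010010.


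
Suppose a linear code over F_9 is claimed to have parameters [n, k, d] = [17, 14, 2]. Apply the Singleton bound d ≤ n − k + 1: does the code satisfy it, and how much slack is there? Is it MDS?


Singleton RHS = n − k + 1 = 4, slack = 2, bound satisfied, not MDS.

Singleton bound: d ≤ n − k + 1.
Here n = 17, k = 14, so n − k + 1 = 4.
Given d = 2, check d ≤ 4: YES.
Slack = (n − k + 1) − d = 2.
The code is NOT MDS (slack = 2 > 0).
Description: the claimed parameters are [17, 14, 2]_9; such a code would be non-MDS.


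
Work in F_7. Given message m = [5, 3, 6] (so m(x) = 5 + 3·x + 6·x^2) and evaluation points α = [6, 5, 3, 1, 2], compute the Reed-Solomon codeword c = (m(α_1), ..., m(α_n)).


c = [1, 2, 5, 0, 0]

Message polynomial: m(x) = 5 + 3·x + 6·x^2 (mod 7).
For each evaluation point α_i, compute m(α_i) mod 7:
  α_1 = 6: Horner steps 6 → 4 → 1, so m(6) = 1.
  α_2 = 5: Horner steps 6 → 5 → 2, so m(5) = 2.
  α_3 = 3: Horner steps 6 → 0 → 5, so m(3) = 5.
  α_4 = 1: Horner steps 6 → 2 → 0, so m(1) = 0.
  α_5 = 2: Horner steps 6 → 1 → 0, so m(2) = 0.
Codeword c = [1, 2, 5, 0, 0] ∈ F_7^5.


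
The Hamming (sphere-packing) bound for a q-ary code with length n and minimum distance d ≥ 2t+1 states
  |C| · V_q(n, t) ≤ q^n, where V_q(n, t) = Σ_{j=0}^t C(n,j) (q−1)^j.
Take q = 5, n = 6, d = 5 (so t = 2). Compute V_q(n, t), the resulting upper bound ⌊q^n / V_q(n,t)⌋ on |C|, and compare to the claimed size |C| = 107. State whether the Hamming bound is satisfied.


V_q(n, t) = 265, q^n = 15625, Hamming bound = 58, |C| = 107 > bound (violated).

Step 1: Compute V_q(n, t) = Σ_{j=0}^2 C(n, j) (q−1)^j.
  j = 0: C(6,0)·(4)^0 = 1·1 = 1.
  j = 1: C(6,1)·(4)^1 = 6·4 = 24.
  j = 2: C(6,2)·(4)^2 = 15·16 = 240.
  V_q(n, t) = 1 + 24 + 240 = 265.
Step 2: q^n = 5^6 = 15625.
Step 3: Hamming bound ⌊q^n / V_q(n,t)⌋ = ⌊15625/265⌋ = 58.
Step 4: Compare |C| = 107 to 58: violated.
The claimed |C| lies above the Hamming bound, so no 5-ary code of length 6 with d ≥ 5 can have 107 codewords.


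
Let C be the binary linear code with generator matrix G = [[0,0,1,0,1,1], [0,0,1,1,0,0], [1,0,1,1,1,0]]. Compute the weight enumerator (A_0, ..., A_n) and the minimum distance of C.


Weight distribution: A_0 = 1, A_2 = 2, A_3 = 4, A_4 = 1. Minimum distance d = 2.

Enumerate all 2^3 = 8 messages m ∈ F_2^3.
For each, compute codeword c = mG in F_2^6, then tally its weight.
  m = 000 → c = 000000, weight = 0.
  m = 100 → c = 001011, weight = 3.
  m = 010 → c = 001100, weight = 2.
  m = 110 → c = 000111, weight = 3.
  m = 001 → c = 101110, weight = 4.
  m = 101 → c = 100101, weight = 3.
  m = 011 → c = 100010, weight = 2.
  m = 111 → c = 101001, weight = 3.
Tally weights:
  weight 0: 1 codewords.
  weight 2: 2 codewords.
  weight 3: 4 codewords.
  weight 4: 1 codewords.
Minimum distance d = smallest w > 0 with A_w > 0 = 2.
Sanity: Σ A_w = 8 = 2^3 = 8 ✓.


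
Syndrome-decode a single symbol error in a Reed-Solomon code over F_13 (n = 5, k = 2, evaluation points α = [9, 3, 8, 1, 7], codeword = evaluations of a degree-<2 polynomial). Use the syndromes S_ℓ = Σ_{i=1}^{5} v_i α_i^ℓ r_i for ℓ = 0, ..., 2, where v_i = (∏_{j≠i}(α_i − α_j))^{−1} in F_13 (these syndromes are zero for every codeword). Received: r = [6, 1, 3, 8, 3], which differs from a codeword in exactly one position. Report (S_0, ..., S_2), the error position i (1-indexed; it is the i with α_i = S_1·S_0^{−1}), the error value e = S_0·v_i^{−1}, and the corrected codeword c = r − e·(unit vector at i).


S = (9, 11, 12), error at position 5, error magnitude e = 3, c = [6, 1, 3, 8, 0].

Step 1: column multipliers v_i = (∏_{j≠i}(α_i − α_j))^{−1} mod 13.
  i = 1 (α = 9): (9−3)(9−8)(9−1)(9−7) = 6·1·8·2 = 96 ≡ 5, so v_1 = 5^{−1} = 8 (mod 13).
  i = 2 (α = 3): (3−9)(3−8)(3−1)(3−7) = (−6)·(−5)·2·(−4) = −240 ≡ 7, so v_2 = 7^{−1} = 2 (mod 13).
  i = 3 (α = 8): (8−9)(8−3)(8−1)(8−7) = (−1)·5·7·1 = −35 ≡ 4, so v_3 = 4^{−1} = 10 (mod 13).
  i = 4 (α = 1): (1−9)(1−3)(1−8)(1−7) = (−8)·(−2)·(−7)·(−6) = 672 ≡ 9, so v_4 = 9^{−1} = 3 (mod 13).
  i = 5 (α = 7): (7−9)(7−3)(7−8)(7−1) = (−2)·4·(−1)·6 = 48 ≡ 9, so v_5 = 9^{−1} = 3 (mod 13).
  v = [8, 2, 10, 3, 3].
Step 2: syndromes of r = [6, 1, 3, 8, 3] (all sums mod 13).
  S_0 = Σ v_i r_i = 8·6 + 2·1 + 10·3 + 3·8 + 3·3 = 113 ≡ 9.
  S_1 = Σ v_i α_i r_i = 8·9·6 + 2·3·1 + 10·8·3 + 3·1·8 + 3·7·3 = 765 ≡ 11.
  α_i^2 mod 13 = [3, 9, 12, 1, 10].
  S_2 = Σ v_i α_i^2 r_i = 8·3·6 + 2·9·1 + 10·12·3 + 3·1·8 + 3·10·3 = 636 ≡ 12.
  S = (9, 11, 12) ≠ 0, so r is not a codeword (an error is present).
Step 3: locate the error. For a single error e at position i, S_ℓ = v_i·e·α_i^ℓ, so α_err = S_1/S_0.
  S_0^{−1} = 9^{−1} = 3 (mod 13), so α_err = 11·3 = 33 ≡ 7 = α_5. Error position i = 5.
  Consistency check: S_2/S_1 = 12·6 = 72 ≡ 7 = α_err ✓ (single-error assumption holds).
Step 4: error magnitude e = S_0/v_5 = S_0·∏_{j≠5}(α_5 − α_j) = 9·9 = 81 ≡ 3 (mod 13).
Step 5: correct position 5: c_5 = r_5 − e = 3 − 3 ≡ 0 (mod 13). Hence c = [6, 1, 3, 8, 0].
  Check: interpolating c through the α_i gives m(x) = 5 + 3·x (degree < 2) with m(α_i) = c_i for every i, so c is indeed a codeword.


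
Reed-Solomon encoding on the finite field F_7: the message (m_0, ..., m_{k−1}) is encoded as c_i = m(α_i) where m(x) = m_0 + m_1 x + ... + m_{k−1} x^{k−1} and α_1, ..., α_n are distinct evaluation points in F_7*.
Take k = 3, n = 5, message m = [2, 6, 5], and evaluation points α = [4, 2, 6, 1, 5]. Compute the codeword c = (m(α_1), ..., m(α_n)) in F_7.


c = [1, 6, 1, 6, 3]

Message polynomial: m(x) = 2 + 6·x + 5·x^2 (mod 7).
For each evaluation point α_i, compute m(α_i) mod 7:
  α_1 = 4: Horner steps 5 → 5 → 1, so m(4) = 1.
  α_2 = 2: Horner steps 5 → 2 → 6, so m(2) = 6.
  α_3 = 6: Horner steps 5 → 1 → 1, so m(6) = 1.
  α_4 = 1: Horner steps 5 → 4 → 6, so m(1) = 6.
  α_5 = 5: Horner steps 5 → 3 → 3, so m(5) = 3.
Codeword c = [1, 6, 1, 6, 3] ∈ F_7^5.
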